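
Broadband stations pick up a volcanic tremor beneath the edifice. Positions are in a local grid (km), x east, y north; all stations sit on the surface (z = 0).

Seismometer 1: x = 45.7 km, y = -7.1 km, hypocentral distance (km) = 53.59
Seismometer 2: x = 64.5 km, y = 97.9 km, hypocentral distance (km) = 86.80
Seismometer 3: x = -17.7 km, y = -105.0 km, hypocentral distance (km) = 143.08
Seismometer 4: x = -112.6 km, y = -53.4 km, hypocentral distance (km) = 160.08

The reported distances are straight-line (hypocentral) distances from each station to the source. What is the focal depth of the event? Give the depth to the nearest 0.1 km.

depth ≈ 30.6 km

Each station gives a sphere (x−x_i)² + (y−y_i)² + z² = d_i² (stations at z=0).
Subtracting the Seismometer 1 sphere from Seismometer 2 and Seismometer 3: z² cancels, leaving linear equations in x and y:
37.6 x + 210.0 y = 6943.41
-126.8 x − 195.8 y = -8400.61
Solving: x ≈ 21.001, y ≈ 29.304 km (keep extra digits for the depth step; rounded: 21.0, 29.3).
Then from the Seismometer 1 sphere: z² = 53.59² − (x − 45.7)² − (y + 7.1)² with x = 21.001, y = 29.304, so z ≈ 30.604 ≈ 30.6 km.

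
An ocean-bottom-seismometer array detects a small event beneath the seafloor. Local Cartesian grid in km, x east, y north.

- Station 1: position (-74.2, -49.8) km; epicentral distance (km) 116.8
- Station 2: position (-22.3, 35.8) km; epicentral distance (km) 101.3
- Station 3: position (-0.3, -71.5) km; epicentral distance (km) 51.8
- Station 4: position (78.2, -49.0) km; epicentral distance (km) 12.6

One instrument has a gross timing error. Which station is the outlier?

Station 4

Solve using three stations at a time. Using Station 1, Station 2, Station 3 (subtract circle equations pairwise → linear system) gives (x, y) ≈ (42.3, -42.2).
Distances from that point to each station vs reported:
  Station 1: calculated 116.8 vs reported 116.8 → residual 0.0 km
  Station 2: calculated 101.3 vs reported 101.3 → residual 0.0 km
  Station 3: calculated 51.7 vs reported 51.8 → residual 0.1 km
  Station 4: calculated 36.5 vs reported 12.6 → residual 23.9 km
Station 1, Station 2, Station 3 are mutually consistent (residuals ≈ 0); Station 4 is off by 23.9 km.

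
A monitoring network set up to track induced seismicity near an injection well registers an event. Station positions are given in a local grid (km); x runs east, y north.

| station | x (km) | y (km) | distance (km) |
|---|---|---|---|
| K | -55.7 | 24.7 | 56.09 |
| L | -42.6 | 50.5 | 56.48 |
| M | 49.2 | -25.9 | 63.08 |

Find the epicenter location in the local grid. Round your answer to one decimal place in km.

Circle about each station: (x + 55.7)² + (y − 24.7)² = 56.09²; (x + 42.6)² + (y − 50.5)² = 56.48²; (x − 49.2)² + (y + 25.9)² = 63.08².
Subtracting pairs of circle equations eliminates x²+y² and gives linear equations (the radical axes):
26.2 x + 51.6 y = 608.53
209.8 x − 101.2 y = -1454.13
Solving the 2×2 system: x ≈ -1.0, y ≈ 12.3 km.

-1.0 km east, 12.3 km north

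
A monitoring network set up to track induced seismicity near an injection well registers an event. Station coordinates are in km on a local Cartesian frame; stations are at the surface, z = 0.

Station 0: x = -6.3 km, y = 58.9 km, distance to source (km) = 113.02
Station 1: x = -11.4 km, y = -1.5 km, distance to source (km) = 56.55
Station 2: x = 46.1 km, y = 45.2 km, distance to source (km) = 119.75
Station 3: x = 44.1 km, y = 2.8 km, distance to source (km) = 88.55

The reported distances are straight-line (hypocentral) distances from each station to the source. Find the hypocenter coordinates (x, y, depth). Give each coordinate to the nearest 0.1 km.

Each station gives a sphere (x−x_i)² + (y−y_i)² + z² = d_i² (stations at z=0).
Subtracting the Station 0 sphere from Station 1 and Station 2: z² cancels, leaving linear equations in x and y:
-10.2 x − 120.8 y = 6198.93
104.8 x − 27.4 y = -907.19
Solving: x ≈ -21.596, y ≈ -49.492 km (keep extra digits for the depth step; rounded: -21.6, -49.5).
Then from the Station 0 sphere: z² = 113.02² − (x + 6.3)² − (y − 58.9)² with x = -21.596, y = -49.492, so z ≈ 28.120 ≈ 28.1 km.

(-21.6, -49.5, 28.1)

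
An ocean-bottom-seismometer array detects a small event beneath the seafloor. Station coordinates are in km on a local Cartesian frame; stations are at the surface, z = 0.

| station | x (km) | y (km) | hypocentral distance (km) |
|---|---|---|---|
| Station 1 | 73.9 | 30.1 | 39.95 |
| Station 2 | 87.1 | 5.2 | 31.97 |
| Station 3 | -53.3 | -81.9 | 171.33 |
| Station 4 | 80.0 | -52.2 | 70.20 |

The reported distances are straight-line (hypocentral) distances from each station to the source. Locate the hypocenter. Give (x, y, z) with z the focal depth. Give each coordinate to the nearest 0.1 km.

(87.8, 10.0, 31.6)

Each station gives a sphere (x−x_i)² + (y−y_i)² + z² = d_i² (stations at z=0).
Subtracting the Station 1 sphere from Station 2 and Station 3: z² cancels, leaving linear equations in x and y:
26.4 x − 49.8 y = 1820.15
-254.4 x − 224.0 y = -24576.69
Solving: x ≈ 87.804, y ≈ 9.997 km (keep extra digits for the depth step; rounded: 87.8, 10.0).
Then from the Station 1 sphere: z² = 39.95² − (x − 73.9)² − (y − 30.1)² with x = 87.804, y = 9.997, so z ≈ 31.600 ≈ 31.6 km.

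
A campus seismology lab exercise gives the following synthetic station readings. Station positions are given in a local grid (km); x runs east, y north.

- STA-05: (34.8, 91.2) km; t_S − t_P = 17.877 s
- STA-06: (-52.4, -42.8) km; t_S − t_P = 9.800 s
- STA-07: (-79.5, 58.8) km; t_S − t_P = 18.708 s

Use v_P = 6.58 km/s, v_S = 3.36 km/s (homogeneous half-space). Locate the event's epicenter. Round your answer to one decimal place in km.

Distance from S−P lag: d = Δt · v_P v_S / (v_P − v_S) = Δt · (6.58·3.36)/(6.58−3.36) ≈ 6.8661·Δt.
So d_STA-05 = 122.75, d_STA-06 = 67.29, d_STA-07 = 128.45 km.
Circle about each station: (x − 34.8)² + (y − 91.2)² = 122.75²; (x + 52.4)² + (y + 42.8)² = 67.29²; (x + 79.5)² + (y − 58.8)² = 128.45².
Subtracting pairs of circle equations eliminates x²+y² and gives linear equations (the radical axes):
-174.4 x − 268.0 y = 5588.74
-228.6 x − 64.8 y = -1182.63
Solving the 2×2 system: x ≈ 13.6, y ≈ -29.7 km.
Check against STA-05 (with the unrounded x, y): √((x − 34.8)²+(y − 91.2)²) = 122.74 ≈ 122.75 km. ✓

(13.6, -29.7)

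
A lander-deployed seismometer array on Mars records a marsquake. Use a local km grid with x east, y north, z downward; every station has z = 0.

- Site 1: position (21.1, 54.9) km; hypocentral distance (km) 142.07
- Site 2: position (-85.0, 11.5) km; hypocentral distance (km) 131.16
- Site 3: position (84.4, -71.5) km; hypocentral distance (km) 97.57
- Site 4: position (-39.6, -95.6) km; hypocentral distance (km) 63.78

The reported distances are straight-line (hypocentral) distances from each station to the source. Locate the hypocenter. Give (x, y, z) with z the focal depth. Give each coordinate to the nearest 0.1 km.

(-0.8, -77.3, 47.2)

Each station gives a sphere (x−x_i)² + (y−y_i)² + z² = d_i² (stations at z=0).
Subtracting the Site 1 sphere from Site 2 and Site 3: z² cancels, leaving linear equations in x and y:
-212.2 x − 86.8 y = 6878.97
126.6 x − 252.8 y = 19440.37
Solving: x ≈ -0.798, y ≈ -77.300 km (keep extra digits for the depth step; rounded: -0.8, -77.3).
Then from the Site 1 sphere: z² = 142.07² − (x − 21.1)² − (y − 54.9)² with x = -0.798, y = -77.300, so z ≈ 47.197 ≈ 47.2 km.
Check against Site 4 (with the unrounded solution): distance 63.78 ≈ 63.78 km. ✓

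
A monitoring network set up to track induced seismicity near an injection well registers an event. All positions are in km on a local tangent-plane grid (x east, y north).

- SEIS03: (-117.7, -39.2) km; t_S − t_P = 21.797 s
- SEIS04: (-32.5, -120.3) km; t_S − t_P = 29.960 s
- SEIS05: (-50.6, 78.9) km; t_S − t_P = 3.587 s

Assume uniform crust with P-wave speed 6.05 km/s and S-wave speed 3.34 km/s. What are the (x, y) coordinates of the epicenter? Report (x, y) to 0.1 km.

Distance from S−P lag: d = Δt · v_P v_S / (v_P − v_S) = Δt · (6.05·3.34)/(6.05−3.34) ≈ 7.4565·Δt.
So d_SEIS03 = 162.53, d_SEIS04 = 223.40, d_SEIS05 = 26.75 km.
Circle about each station: (x + 117.7)² + (y + 39.2)² = 162.53²; (x + 32.5)² + (y + 120.3)² = 223.40²; (x + 50.6)² + (y − 78.9)² = 26.75².
Subtracting the SEIS03 equation from the SEIS04 and SEIS05 equations removes the quadratic terms:
170.4 x − 162.2 y = -23353.15
134.2 x + 236.2 y = 19096.08
Solving the 2×2 system: x ≈ -39.0, y ≈ 103.0 km.

-39.0 km east, 103.0 km north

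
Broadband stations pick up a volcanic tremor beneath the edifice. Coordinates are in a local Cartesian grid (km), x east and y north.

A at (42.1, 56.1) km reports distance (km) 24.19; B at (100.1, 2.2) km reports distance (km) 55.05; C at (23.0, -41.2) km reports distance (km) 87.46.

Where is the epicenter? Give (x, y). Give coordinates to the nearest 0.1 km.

Circle about each station: (x − 42.1)² + (y − 56.1)² = 24.19²; (x − 100.1)² + (y − 2.2)² = 55.05²; (x − 23.0)² + (y + 41.2)² = 87.46².
Subtracting the A equation from the B and C equations removes the quadratic terms:
116.0 x − 107.8 y = 2659.88
-38.2 x − 194.6 y = -9757.28
Solving the 2×2 system: x ≈ 58.8, y ≈ 38.6 km.

x ≈ 58.8 km, y ≈ 38.6 km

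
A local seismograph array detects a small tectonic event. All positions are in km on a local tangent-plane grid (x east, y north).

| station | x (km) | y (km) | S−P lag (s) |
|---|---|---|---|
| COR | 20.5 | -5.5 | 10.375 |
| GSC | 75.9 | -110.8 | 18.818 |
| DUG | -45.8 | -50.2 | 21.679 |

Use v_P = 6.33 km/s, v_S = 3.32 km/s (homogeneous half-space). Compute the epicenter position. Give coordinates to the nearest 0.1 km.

(88.3, 20.0)

Distance from S−P lag: d = Δt · v_P v_S / (v_P − v_S) = Δt · (6.33·3.32)/(6.33−3.32) ≈ 6.9819·Δt.
So d_COR = 72.44, d_GSC = 131.39, d_DUG = 151.36 km.
Circle about each station: (x − 20.5)² + (y + 5.5)² = 72.44²; (x − 75.9)² + (y + 110.8)² = 131.39²; (x + 45.8)² + (y + 50.2)² = 151.36².
Subtracting pairs of circle equations eliminates x²+y² and gives linear equations (the radical axes):
110.8 x − 210.6 y = 5571.17
-132.6 x − 89.4 y = -13495.12
Solving the 2×2 system: x ≈ 88.3, y ≈ 20.0 km.
Check against COR (with the unrounded x, y): √((x − 20.5)²+(y + 5.5)²) = 72.43 ≈ 72.44 km. ✓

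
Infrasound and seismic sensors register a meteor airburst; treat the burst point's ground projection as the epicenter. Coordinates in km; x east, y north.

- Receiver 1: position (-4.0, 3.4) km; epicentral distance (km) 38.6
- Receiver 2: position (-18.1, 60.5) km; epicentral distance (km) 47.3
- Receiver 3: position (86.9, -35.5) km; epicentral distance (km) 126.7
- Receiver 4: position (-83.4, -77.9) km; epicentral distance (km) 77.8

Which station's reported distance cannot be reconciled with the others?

Receiver 2

Solve using three stations at a time. Using Receiver 1, Receiver 3, Receiver 4 (subtract circle equations pairwise → linear system) gives (x, y) ≈ (-38.1, -14.7).
Distances from that point to each station vs reported:
  Receiver 1: calculated 38.6 vs reported 38.6 → residual 0.0 km
  Receiver 2: calculated 77.8 vs reported 47.3 → residual 30.5 km
  Receiver 3: calculated 126.7 vs reported 126.7 → residual 0.0 km
  Receiver 4: calculated 77.8 vs reported 77.8 → residual 0.0 km
Receiver 1, Receiver 3, Receiver 4 are mutually consistent (residuals ≈ 0); Receiver 2 is off by 30.5 km.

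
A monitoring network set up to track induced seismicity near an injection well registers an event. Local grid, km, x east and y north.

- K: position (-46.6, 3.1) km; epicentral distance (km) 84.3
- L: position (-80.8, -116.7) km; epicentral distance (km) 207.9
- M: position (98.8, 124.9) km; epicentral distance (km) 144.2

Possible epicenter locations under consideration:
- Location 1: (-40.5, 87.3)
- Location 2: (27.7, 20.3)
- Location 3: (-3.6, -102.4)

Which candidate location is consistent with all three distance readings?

Location 1

For each candidate, compare |candidate − station| to the reported distance:
Location 1: residuals K 0.1, L 0.0, M 0.1 → max 0.1 km
Location 2: residuals K 8.0, L 33.1, M 17.7 → max 33.1 km
Location 3: residuals K 29.6, L 129.4, M 105.1 → max 129.4 km
Only Location 1 has all residuals ≈ 0.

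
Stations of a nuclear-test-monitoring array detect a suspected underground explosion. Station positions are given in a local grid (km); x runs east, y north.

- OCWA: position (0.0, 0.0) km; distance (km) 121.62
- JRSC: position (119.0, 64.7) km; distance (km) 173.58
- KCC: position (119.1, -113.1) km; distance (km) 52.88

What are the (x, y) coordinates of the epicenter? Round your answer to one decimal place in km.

x ≈ 67.6 km, y ≈ -101.1 km

Circle about each station: x² + y² = 121.62²; (x − 119.0)² + (y − 64.7)² = 173.58²; (x − 119.1)² + (y + 113.1)² = 52.88².
Subtracting the OCWA equation from the JRSC and KCC equations removes the quadratic terms:
238.0 x + 129.4 y = 3008.50
238.2 x − 226.2 y = 38971.55
Solving the 2×2 system: x ≈ 67.6, y ≈ -101.1 km.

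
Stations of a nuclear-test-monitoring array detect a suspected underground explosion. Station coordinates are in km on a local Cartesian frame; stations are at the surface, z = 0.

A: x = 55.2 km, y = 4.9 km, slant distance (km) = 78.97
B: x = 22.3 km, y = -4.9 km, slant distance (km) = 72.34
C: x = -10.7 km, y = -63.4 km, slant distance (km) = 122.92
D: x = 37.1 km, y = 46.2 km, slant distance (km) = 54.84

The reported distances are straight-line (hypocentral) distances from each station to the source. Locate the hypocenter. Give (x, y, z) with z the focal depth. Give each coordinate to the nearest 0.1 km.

Each station gives a sphere (x−x_i)² + (y−y_i)² + z² = d_i² (stations at z=0).
Subtracting the A sphere from B and C: z² cancels, leaving linear equations in x and y:
-65.8 x − 19.6 y = -1546.56
-131.8 x − 136.6 y = -7810.07
Solving: x ≈ 9.084, y ≈ 48.410 km (keep extra digits for the depth step; rounded: 9.1, 48.4).
Then from the A sphere: z² = 78.97² − (x − 55.2)² − (y − 4.9)² with x = 9.084, y = 48.410, so z ≈ 47.079 ≈ 47.1 km.

(9.1, 48.4, 47.1)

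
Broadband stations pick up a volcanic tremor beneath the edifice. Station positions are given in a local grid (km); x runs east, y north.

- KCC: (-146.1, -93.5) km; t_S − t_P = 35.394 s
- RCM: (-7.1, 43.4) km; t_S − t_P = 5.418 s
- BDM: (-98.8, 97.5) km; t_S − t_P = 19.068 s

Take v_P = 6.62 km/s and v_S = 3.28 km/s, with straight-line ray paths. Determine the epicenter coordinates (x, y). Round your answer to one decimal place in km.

Distance from S−P lag: d = Δt · v_P v_S / (v_P − v_S) = Δt · (6.62·3.28)/(6.62−3.28) ≈ 6.5011·Δt.
So d_KCC = 230.10, d_RCM = 35.22, d_BDM = 123.96 km.
Circle about each station: (x + 146.1)² + (y + 93.5)² = 230.10²; (x + 7.1)² + (y − 43.4)² = 35.22²; (x + 98.8)² + (y − 97.5)² = 123.96².
Subtracting the KCC equation from the RCM and BDM equations removes the quadratic terms:
278.0 x + 273.8 y = 23552.07
94.6 x + 382.0 y = 26760.16
Solving the 2×2 system: x ≈ 20.8, y ≈ 64.9 km.
Check against KCC (with the unrounded x, y): √((x + 146.1)²+(y + 93.5)²) = 230.10 ≈ 230.10 km. ✓

x ≈ 20.8 km, y ≈ 64.9 km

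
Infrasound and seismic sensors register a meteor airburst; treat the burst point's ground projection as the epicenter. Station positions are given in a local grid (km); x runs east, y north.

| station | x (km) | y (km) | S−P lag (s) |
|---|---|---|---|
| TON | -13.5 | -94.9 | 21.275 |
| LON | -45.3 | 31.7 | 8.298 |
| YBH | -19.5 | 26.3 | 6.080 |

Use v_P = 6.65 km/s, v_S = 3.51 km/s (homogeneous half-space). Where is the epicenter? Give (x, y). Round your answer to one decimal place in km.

Distance from S−P lag: d = Δt · v_P v_S / (v_P − v_S) = Δt · (6.65·3.51)/(6.65−3.51) ≈ 7.4336·Δt.
So d_TON = 158.15, d_LON = 61.68, d_YBH = 45.20 km.
Circle about each station: (x + 13.5)² + (y + 94.9)² = 158.15²; (x + 45.3)² + (y − 31.7)² = 61.68²; (x + 19.5)² + (y − 26.3)² = 45.20².
Subtracting the TON equation from the LON and YBH equations removes the quadratic terms:
-63.6 x + 253.2 y = 15075.72
-12.0 x + 242.4 y = 14852.06
Solving the 2×2 system: x ≈ 8.6, y ≈ 61.7 km.

(8.6, 61.7)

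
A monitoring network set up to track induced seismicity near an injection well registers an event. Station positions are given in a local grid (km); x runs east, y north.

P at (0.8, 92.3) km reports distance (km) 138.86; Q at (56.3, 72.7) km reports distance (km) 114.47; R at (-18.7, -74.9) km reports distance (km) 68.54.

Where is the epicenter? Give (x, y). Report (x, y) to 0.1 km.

Circle about each station: (x − 0.8)² + (y − 92.3)² = 138.86²; (x − 56.3)² + (y − 72.7)² = 114.47²; (x + 18.7)² + (y + 74.9)² = 68.54².
Subtracting the P equation from the Q and R equations removes the quadratic terms:
111.0 x − 39.2 y = 6113.77
-39.0 x − 334.4 y = 12024.14
Solving the 2×2 system: x ≈ 40.7, y ≈ -40.7 km.

x ≈ 40.7 km, y ≈ -40.7 km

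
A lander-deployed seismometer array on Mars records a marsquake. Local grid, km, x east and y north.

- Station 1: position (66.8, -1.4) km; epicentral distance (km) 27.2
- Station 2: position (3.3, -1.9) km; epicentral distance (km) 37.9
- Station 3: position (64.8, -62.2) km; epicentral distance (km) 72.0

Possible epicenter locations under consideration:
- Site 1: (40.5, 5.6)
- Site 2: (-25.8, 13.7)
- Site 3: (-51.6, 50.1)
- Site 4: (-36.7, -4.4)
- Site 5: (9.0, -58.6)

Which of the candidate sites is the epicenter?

Site 1

For each candidate, compare |candidate − station| to the reported distance:
Site 1: residuals Station 1 0.0, Station 2 0.0, Station 3 0.0 → max 0.0 km
Site 2: residuals Station 1 66.6, Station 2 4.9, Station 3 46.2 → max 66.6 km
Site 3: residuals Station 1 101.9, Station 2 37.7, Station 3 89.7 → max 101.9 km
Site 4: residuals Station 1 76.3, Station 2 2.2, Station 3 44.8 → max 76.3 km
Site 5: residuals Station 1 54.1, Station 2 19.1, Station 3 16.1 → max 54.1 km
Only Site 1 has all residuals ≈ 0.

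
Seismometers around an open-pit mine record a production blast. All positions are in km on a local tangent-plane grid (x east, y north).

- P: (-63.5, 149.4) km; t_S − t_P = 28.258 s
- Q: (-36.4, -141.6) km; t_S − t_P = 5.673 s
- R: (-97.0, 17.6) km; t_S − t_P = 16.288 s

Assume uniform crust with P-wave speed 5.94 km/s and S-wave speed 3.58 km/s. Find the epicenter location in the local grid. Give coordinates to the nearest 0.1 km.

-8.0 km east, -99.1 km north

Distance from S−P lag: d = Δt · v_P v_S / (v_P − v_S) = Δt · (5.94·3.58)/(5.94−3.58) ≈ 9.0107·Δt.
So d_P = 254.62, d_Q = 51.12, d_R = 146.77 km.
Circle about each station: (x + 63.5)² + (y − 149.4)² = 254.62²; (x + 36.4)² + (y + 141.6)² = 51.12²; (x + 97.0)² + (y − 17.6)² = 146.77².
Subtracting the P equation from the Q and R equations removes the quadratic terms:
54.2 x − 582.0 y = 57241.00
-67.0 x − 263.6 y = 26656.06
Solving the 2×2 system: x ≈ -8.0, y ≈ -99.1 km.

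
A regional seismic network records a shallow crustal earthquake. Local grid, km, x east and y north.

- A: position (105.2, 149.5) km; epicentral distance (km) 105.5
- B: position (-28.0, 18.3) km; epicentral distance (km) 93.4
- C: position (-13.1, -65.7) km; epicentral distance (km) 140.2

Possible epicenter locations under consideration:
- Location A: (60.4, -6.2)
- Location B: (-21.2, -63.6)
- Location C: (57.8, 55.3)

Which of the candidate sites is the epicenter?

Location C

For each candidate, compare |candidate − station| to the reported distance:
Location A: residuals A 56.5, B 1.7, C 45.6 → max 56.5 km
Location B: residuals A 142.3, B 11.2, C 131.8 → max 142.3 km
Location C: residuals A 0.0, B 0.0, C 0.0 → max 0.0 km
Only Location C has all residuals ≈ 0.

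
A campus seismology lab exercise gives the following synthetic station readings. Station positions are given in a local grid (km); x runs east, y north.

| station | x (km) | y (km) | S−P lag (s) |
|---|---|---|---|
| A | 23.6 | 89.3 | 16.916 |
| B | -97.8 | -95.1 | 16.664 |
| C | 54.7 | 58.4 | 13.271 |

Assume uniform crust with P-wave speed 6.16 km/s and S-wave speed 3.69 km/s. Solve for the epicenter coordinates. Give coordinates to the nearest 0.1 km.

Distance from S−P lag: d = Δt · v_P v_S / (v_P − v_S) = Δt · (6.16·3.69)/(6.16−3.69) ≈ 9.2026·Δt.
So d_A = 155.67, d_B = 153.35, d_C = 122.13 km.
Circle about each station: (x − 23.6)² + (y − 89.3)² = 155.67²; (x + 97.8)² + (y + 95.1)² = 153.35²; (x − 54.7)² + (y − 58.4)² = 122.13².
Subtracting the A equation from the B and C equations removes the quadratic terms:
-242.8 x − 368.8 y = 10794.33
62.2 x − 61.8 y = 7188.61
Solving the 2×2 system: x ≈ 52.3, y ≈ -63.7 km.

(52.3, -63.7)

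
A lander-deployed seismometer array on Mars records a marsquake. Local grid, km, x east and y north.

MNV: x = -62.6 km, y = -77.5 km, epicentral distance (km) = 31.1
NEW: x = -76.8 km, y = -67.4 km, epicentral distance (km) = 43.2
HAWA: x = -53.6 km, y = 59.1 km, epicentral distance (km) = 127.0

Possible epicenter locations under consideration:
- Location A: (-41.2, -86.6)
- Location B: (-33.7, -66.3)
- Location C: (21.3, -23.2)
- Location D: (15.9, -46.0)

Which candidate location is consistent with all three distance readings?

For each candidate, compare |candidate − station| to the reported distance:
Location A: residuals MNV 7.8, NEW 2.8, HAWA 19.2 → max 19.2 km
Location B: residuals MNV 0.1, NEW 0.1, HAWA 0.0 → max 0.1 km
Location C: residuals MNV 68.8, NEW 64.4, HAWA 15.7 → max 68.8 km
Location D: residuals MNV 53.5, NEW 51.9, HAWA 1.0 → max 53.5 km
Only Location B has all residuals ≈ 0.

Location B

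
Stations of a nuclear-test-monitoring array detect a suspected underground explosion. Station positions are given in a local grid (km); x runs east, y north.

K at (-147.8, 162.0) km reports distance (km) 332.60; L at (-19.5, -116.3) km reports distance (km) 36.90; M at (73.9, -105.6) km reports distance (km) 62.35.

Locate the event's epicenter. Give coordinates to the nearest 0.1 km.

Circle about each station: (x + 147.8)² + (y − 162.0)² = 332.60²; (x + 19.5)² + (y + 116.3)² = 36.90²; (x − 73.9)² + (y + 105.6)² = 62.35².
Subtracting the K equation from the L and M equations removes the quadratic terms:
256.6 x − 556.6 y = 75078.25
443.4 x − 535.2 y = 75258.97
Solving the 2×2 system: x ≈ 15.6, y ≈ -127.7 km.
Check against K (with the unrounded x, y): √((x + 147.8)²+(y − 162.0)²) = 332.60 ≈ 332.60 km. ✓

x ≈ 15.6 km, y ≈ -127.7 km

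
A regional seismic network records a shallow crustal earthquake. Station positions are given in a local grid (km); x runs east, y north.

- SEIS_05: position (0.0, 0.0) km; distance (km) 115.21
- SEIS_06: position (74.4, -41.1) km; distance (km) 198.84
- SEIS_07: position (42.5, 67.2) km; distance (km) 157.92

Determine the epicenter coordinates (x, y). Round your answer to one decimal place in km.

Circle about each station: x² + y² = 115.21²; (x − 74.4)² + (y + 41.1)² = 198.84²; (x − 42.5)² + (y − 67.2)² = 157.92².
Subtracting the SEIS_05 equation from the SEIS_06 and SEIS_07 equations removes the quadratic terms:
148.8 x − 82.2 y = -19039.43
85.0 x + 134.4 y = -5343.29
Solving the 2×2 system: x ≈ -111.1, y ≈ 30.5 km.
Check against SEIS_05 (with the unrounded x, y): √(x²+y²) = 115.21 ≈ 115.21 km. ✓

-111.1 km east, 30.5 km north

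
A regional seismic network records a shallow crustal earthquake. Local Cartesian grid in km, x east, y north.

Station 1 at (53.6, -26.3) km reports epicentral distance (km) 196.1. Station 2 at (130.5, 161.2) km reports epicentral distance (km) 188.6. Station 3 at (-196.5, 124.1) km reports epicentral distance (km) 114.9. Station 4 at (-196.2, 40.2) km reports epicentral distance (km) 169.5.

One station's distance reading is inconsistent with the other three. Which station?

Station 3

Solve using three stations at a time. Using Station 1, Station 2, Station 4 (subtract circle equations pairwise → linear system) gives (x, y) ≈ (-56.4, 136.0).
Distances from that point to each station vs reported:
  Station 1: calculated 196.1 vs reported 196.1 → residual 0.0 km
  Station 2: calculated 188.6 vs reported 188.6 → residual 0.0 km
  Station 3: calculated 140.6 vs reported 114.9 → residual 25.7 km
  Station 4: calculated 169.5 vs reported 169.5 → residual 0.0 km
Station 1, Station 2, Station 4 are mutually consistent (residuals ≈ 0); Station 3 is off by 25.7 km.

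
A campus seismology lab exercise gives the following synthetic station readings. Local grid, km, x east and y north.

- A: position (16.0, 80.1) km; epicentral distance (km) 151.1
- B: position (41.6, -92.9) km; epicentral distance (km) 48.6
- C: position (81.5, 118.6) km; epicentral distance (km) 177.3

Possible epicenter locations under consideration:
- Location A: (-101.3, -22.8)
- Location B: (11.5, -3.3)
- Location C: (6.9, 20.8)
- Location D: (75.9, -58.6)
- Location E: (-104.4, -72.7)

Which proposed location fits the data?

Location D

For each candidate, compare |candidate − station| to the reported distance:
Location A: residuals A 4.9, B 110.6, C 53.8 → max 110.6 km
Location B: residuals A 67.6, B 45.9, C 36.7 → max 67.6 km
Location C: residuals A 91.1, B 70.3, C 54.3 → max 91.1 km
Location D: residuals A 0.0, B 0.1, C 0.0 → max 0.1 km
Location E: residuals A 43.4, B 98.8, C 89.4 → max 98.8 km
Only Location D has all residuals ≈ 0.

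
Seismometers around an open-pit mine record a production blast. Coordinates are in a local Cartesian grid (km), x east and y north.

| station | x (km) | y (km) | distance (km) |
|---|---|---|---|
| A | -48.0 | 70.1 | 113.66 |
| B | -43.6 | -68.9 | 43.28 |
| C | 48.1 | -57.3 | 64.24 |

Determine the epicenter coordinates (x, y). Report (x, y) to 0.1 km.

-13.2 km east, -38.1 km north

Circle about each station: (x + 48.0)² + (y − 70.1)² = 113.66²; (x + 43.6)² + (y + 68.9)² = 43.28²; (x − 48.1)² + (y + 57.3)² = 64.24².
Subtracting the A equation from the B and C equations removes the quadratic terms:
8.8 x − 278.0 y = 10475.60
192.2 x − 254.8 y = 7170.71
Solving the 2×2 system: x ≈ -13.2, y ≈ -38.1 km.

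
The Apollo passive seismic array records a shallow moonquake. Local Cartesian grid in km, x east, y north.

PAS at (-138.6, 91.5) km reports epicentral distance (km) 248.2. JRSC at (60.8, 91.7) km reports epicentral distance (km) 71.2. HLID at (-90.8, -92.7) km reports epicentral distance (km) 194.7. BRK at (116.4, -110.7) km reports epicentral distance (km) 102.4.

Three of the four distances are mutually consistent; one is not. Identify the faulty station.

Solve using three stations at a time. Using PAS, HLID, BRK (subtract circle equations pairwise → linear system) gives (x, y) ≈ (86.7, -12.7).
Distances from that point to each station vs reported:
  PAS: calculated 248.2 vs reported 248.2 → residual 0.0 km
  JRSC: calculated 107.5 vs reported 71.2 → residual 36.3 km
  HLID: calculated 194.7 vs reported 194.7 → residual 0.0 km
  BRK: calculated 102.4 vs reported 102.4 → residual 0.0 km
PAS, HLID, BRK are mutually consistent (residuals ≈ 0); JRSC is off by 36.3 km.

JRSC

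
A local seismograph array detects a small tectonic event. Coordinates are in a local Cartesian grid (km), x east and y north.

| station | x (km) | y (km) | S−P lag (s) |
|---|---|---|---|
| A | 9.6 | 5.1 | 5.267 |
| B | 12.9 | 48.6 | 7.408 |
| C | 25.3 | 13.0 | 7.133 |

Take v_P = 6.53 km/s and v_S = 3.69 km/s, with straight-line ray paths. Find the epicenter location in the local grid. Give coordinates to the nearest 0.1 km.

Distance from S−P lag: d = Δt · v_P v_S / (v_P − v_S) = Δt · (6.53·3.69)/(6.53−3.69) ≈ 8.4844·Δt.
So d_A = 44.69, d_B = 62.85, d_C = 60.52 km.
Circle about each station: (x − 9.6)² + (y − 5.1)² = 44.69²; (x − 12.9)² + (y − 48.6)² = 62.85²; (x − 25.3)² + (y − 13.0)² = 60.52².
Subtracting the A equation from the B and C equations removes the quadratic terms:
6.6 x + 87.0 y = 457.27
31.4 x + 15.8 y = -974.55
Solving the 2×2 system: x ≈ -35.0, y ≈ 7.9 km.

x ≈ -35.0 km, y ≈ 7.9 km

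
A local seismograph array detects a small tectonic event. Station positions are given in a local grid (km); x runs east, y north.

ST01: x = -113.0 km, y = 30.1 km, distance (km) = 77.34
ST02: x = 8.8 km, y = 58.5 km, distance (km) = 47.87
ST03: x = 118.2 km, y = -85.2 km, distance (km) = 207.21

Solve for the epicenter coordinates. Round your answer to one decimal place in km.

Circle about each station: (x + 113.0)² + (y − 30.1)² = 77.34²; (x − 8.8)² + (y − 58.5)² = 47.87²; (x − 118.2)² + (y + 85.2)² = 207.21².
Subtracting the ST01 equation from the ST02 and ST03 equations removes the quadratic terms:
243.6 x + 56.8 y = -6485.38
462.4 x − 230.6 y = -29399.24
Solving the 2×2 system: x ≈ -38.4, y ≈ 50.5 km.

-38.4 km east, 50.5 km north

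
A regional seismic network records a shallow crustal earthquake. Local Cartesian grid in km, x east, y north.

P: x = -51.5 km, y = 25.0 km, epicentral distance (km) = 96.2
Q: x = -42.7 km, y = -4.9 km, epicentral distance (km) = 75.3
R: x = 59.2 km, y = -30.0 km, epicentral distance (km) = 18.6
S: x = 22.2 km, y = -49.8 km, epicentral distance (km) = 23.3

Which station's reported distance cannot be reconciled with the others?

Solve using three stations at a time. Using P, Q, S (subtract circle equations pairwise → linear system) gives (x, y) ≈ (29.2, -27.4).
Distances from that point to each station vs reported:
  P: calculated 96.2 vs reported 96.2 → residual 0.0 km
  Q: calculated 75.3 vs reported 75.3 → residual 0.0 km
  R: calculated 30.1 vs reported 18.6 → residual 11.5 km
  S: calculated 23.4 vs reported 23.3 → residual 0.1 km
P, Q, S are mutually consistent (residuals ≈ 0); R is off by 11.5 km.

R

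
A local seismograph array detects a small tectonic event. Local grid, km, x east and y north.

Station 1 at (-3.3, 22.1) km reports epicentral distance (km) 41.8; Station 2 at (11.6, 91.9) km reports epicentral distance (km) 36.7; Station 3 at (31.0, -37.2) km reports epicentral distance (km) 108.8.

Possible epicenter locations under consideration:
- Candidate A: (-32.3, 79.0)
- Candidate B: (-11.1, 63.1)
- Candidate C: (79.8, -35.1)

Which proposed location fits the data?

For each candidate, compare |candidate − station| to the reported distance:
Candidate A: residuals Station 1 22.1, Station 2 9.1, Station 3 23.5 → max 23.5 km
Candidate B: residuals Station 1 0.1, Station 2 0.0, Station 3 0.0 → max 0.1 km
Candidate C: residuals Station 1 59.1, Station 2 107.5, Station 3 60.0 → max 107.5 km
Only Candidate B has all residuals ≈ 0.

Candidate B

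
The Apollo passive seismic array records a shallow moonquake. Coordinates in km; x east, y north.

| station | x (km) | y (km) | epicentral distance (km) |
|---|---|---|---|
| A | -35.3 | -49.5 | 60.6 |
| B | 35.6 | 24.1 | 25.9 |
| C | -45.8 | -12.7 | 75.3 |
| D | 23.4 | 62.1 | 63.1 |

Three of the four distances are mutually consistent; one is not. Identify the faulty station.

Solve using three stations at a time. Using B, C, D (subtract circle equations pairwise → linear system) gives (x, y) ≈ (28.5, -0.8).
Distances from that point to each station vs reported:
  A: calculated 80.3 vs reported 60.6 → residual 19.7 km
  B: calculated 25.9 vs reported 25.9 → residual 0.0 km
  C: calculated 75.3 vs reported 75.3 → residual 0.0 km
  D: calculated 63.1 vs reported 63.1 → residual 0.0 km
B, C, D are mutually consistent (residuals ≈ 0); A is off by 19.7 km.

A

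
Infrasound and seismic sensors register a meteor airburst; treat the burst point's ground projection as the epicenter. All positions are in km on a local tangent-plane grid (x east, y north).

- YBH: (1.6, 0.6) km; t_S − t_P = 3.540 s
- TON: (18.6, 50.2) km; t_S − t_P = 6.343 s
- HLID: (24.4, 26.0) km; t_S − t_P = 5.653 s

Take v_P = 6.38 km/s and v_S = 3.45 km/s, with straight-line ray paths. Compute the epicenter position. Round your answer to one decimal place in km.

Distance from S−P lag: d = Δt · v_P v_S / (v_P − v_S) = Δt · (6.38·3.45)/(6.38−3.45) ≈ 7.5123·Δt.
So d_YBH = 26.59, d_TON = 47.65, d_HLID = 42.47 km.
Circle about each station: (x − 1.6)² + (y − 0.6)² = 26.59²; (x − 18.6)² + (y − 50.2)² = 47.65²; (x − 24.4)² + (y − 26.0)² = 42.47².
Subtracting the YBH equation from the TON and HLID equations removes the quadratic terms:
34.0 x + 99.2 y = 1299.59
45.6 x + 50.8 y = 171.77
Solving the 2×2 system: x ≈ -17.5, y ≈ 19.1 km.
Check against YBH (with the unrounded x, y): √((x − 1.6)²+(y − 0.6)²) = 26.60 ≈ 26.59 km. ✓

(-17.5, 19.1)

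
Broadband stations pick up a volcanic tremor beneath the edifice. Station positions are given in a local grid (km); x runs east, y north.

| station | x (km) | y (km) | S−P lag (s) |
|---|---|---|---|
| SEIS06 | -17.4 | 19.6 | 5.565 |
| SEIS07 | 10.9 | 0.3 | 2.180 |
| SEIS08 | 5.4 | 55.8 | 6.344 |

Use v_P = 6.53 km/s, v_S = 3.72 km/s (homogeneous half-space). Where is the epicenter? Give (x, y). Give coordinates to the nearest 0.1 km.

(28.8, 6.2)

Distance from S−P lag: d = Δt · v_P v_S / (v_P − v_S) = Δt · (6.53·3.72)/(6.53−3.72) ≈ 8.6447·Δt.
So d_SEIS06 = 48.11, d_SEIS07 = 18.85, d_SEIS08 = 54.84 km.
Circle about each station: (x + 17.4)² + (y − 19.6)² = 48.11²; (x − 10.9)² + (y − 0.3)² = 18.85²; (x − 5.4)² + (y − 55.8)² = 54.84².
Subtracting the SEIS06 equation from the SEIS07 and SEIS08 equations removes the quadratic terms:
56.6 x − 38.6 y = 1391.23
45.6 x + 72.4 y = 1763.03
Solving the 2×2 system: x ≈ 28.8, y ≈ 6.2 km.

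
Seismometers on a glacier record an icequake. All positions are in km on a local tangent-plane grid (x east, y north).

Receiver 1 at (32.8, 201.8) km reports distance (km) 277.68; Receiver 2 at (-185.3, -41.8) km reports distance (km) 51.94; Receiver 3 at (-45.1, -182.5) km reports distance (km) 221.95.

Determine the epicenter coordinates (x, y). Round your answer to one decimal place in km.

Circle about each station: (x − 32.8)² + (y − 201.8)² = 277.68²; (x + 185.3)² + (y + 41.8)² = 51.94²; (x + 45.1)² + (y + 182.5)² = 221.95².
Subtracting the Receiver 1 equation from the Receiver 2 and Receiver 3 equations removes the quadratic terms:
-436.2 x − 487.2 y = 68692.67
-155.8 x − 768.6 y = 21385.56
Solving the 2×2 system: x ≈ -163.4, y ≈ 5.3 km.
Check against Receiver 1 (with the unrounded x, y): √((x − 32.8)²+(y − 201.8)²) = 277.68 ≈ 277.68 km. ✓

x ≈ -163.4 km, y ≈ 5.3 km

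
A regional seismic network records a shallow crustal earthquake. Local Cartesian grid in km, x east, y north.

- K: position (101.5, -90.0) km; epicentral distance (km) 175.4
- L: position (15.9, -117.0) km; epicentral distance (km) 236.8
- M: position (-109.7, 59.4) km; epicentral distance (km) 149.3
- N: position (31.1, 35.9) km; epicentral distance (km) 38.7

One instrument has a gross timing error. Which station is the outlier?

L

Solve using three stations at a time. Using K, M, N (subtract circle equations pairwise → linear system) gives (x, y) ≈ (38.9, 73.9).
Distances from that point to each station vs reported:
  K: calculated 175.4 vs reported 175.4 → residual 0.0 km
  L: calculated 192.3 vs reported 236.8 → residual 44.5 km
  M: calculated 149.3 vs reported 149.3 → residual 0.0 km
  N: calculated 38.8 vs reported 38.7 → residual 0.1 km
K, M, N are mutually consistent (residuals ≈ 0); L is off by 44.5 km.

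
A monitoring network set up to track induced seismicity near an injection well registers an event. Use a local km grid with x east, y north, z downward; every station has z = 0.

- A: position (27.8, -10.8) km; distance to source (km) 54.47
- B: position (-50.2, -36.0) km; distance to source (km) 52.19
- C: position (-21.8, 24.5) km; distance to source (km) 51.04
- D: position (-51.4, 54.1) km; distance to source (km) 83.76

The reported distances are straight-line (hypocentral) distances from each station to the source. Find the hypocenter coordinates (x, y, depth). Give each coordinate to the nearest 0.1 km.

(-15.7, -14.3, 32.6)

Each station gives a sphere (x−x_i)² + (y−y_i)² + z² = d_i² (stations at z=0).
Subtracting the A sphere from B and C: z² cancels, leaving linear equations in x and y:
-156.0 x − 50.4 y = 3169.74
-99.2 x + 70.6 y = 547.91
Solving: x ≈ -15.699, y ≈ -14.298 km (keep extra digits for the depth step; rounded: -15.7, -14.3).
Then from the A sphere: z² = 54.47² − (x − 27.8)² − (y + 10.8)² with x = -15.699, y = -14.298, so z ≈ 32.597 ≈ 32.6 km.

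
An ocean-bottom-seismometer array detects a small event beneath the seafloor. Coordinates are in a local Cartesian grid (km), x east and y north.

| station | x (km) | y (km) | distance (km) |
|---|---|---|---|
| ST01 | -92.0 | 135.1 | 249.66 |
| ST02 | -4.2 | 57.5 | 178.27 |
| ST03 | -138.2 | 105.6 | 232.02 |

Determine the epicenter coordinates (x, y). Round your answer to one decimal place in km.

-58.5 km east, -112.3 km north

Circle about each station: (x + 92.0)² + (y − 135.1)² = 249.66²; (x + 4.2)² + (y − 57.5)² = 178.27²; (x + 138.2)² + (y − 105.6)² = 232.02².
Subtracting the ST01 equation from the ST02 and ST03 equations removes the quadratic terms:
175.6 x − 155.2 y = 7157.80
-92.4 x − 59.0 y = 12031.43
Solving the 2×2 system: x ≈ -58.5, y ≈ -112.3 km.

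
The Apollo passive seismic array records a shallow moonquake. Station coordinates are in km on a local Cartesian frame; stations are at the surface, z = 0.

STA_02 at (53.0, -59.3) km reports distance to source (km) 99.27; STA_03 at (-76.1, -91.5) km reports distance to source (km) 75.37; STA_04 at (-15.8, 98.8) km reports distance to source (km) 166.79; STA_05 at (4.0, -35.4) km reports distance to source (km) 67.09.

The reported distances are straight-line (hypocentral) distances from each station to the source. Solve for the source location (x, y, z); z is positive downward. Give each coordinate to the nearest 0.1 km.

Each station gives a sphere (x−x_i)² + (y−y_i)² + z² = d_i² (stations at z=0).
Subtracting the STA_02 sphere from STA_03 and STA_04: z² cancels, leaving linear equations in x and y:
-258.2 x − 64.4 y = 12011.87
-137.6 x + 316.2 y = -14278.78
Solving: x ≈ -31.806, y ≈ -58.998 km (keep extra digits for the depth step; rounded: -31.8, -59.0).
Then from the STA_02 sphere: z² = 99.27² − (x − 53.0)² − (y + 59.3)² with x = -31.806, y = -58.998, so z ≈ 51.598 ≈ 51.6 km.

(-31.8, -59.0, 51.6)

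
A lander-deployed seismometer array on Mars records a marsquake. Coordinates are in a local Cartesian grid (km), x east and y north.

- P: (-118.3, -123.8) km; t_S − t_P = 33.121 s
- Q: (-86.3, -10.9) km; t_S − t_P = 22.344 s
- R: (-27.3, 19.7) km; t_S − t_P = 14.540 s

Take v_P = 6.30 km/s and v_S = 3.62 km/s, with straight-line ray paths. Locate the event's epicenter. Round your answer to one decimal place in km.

Distance from S−P lag: d = Δt · v_P v_S / (v_P − v_S) = Δt · (6.30·3.62)/(6.30−3.62) ≈ 8.5097·Δt.
So d_P = 281.85, d_Q = 190.14, d_R = 123.73 km.
Circle about each station: (x + 118.3)² + (y + 123.8)² = 281.85²; (x + 86.3)² + (y + 10.9)² = 190.14²; (x + 27.3)² + (y − 19.7)² = 123.73².
Subtracting pairs of circle equations eliminates x²+y² and gives linear equations (the radical axes):
64.0 x + 225.8 y = 21531.37
182.0 x + 287.0 y = 35942.36
Solving the 2×2 system: x ≈ 85.2, y ≈ 71.2 km.

(85.2, 71.2)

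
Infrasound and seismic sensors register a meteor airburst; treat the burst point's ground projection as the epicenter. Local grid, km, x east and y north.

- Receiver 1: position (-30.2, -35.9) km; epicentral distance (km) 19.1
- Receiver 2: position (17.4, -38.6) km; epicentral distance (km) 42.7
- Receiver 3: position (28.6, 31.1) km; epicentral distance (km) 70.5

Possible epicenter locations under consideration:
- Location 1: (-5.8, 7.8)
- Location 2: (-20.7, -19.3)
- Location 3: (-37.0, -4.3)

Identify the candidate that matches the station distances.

Location 2

For each candidate, compare |candidate − station| to the reported distance:
Location 1: residuals Receiver 1 31.0, Receiver 2 9.2, Receiver 3 29.0 → max 31.0 km
Location 2: residuals Receiver 1 0.0, Receiver 2 0.0, Receiver 3 0.0 → max 0.0 km
Location 3: residuals Receiver 1 13.2, Receiver 2 21.6, Receiver 3 4.0 → max 21.6 km
Only Location 2 has all residuals ≈ 0.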